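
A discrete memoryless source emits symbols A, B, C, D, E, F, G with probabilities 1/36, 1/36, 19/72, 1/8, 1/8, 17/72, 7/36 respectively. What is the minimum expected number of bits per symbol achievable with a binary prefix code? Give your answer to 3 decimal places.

2.542 bits/symbol

Repeatedly combine the two least-probable nodes; the expected code length is the sum of the merged weights.
merge 1/36 + 1/36 → 1/18
merge 1/18 + 1/8 → 13/72
merge 1/8 + 13/72 → 11/36
merge 7/36 + 17/72 → 31/72
merge 19/72 + 11/36 → 41/72
merge 31/72 + 41/72 → 1
L = 1/18 + 13/72 + 11/36 + 31/72 + 41/72 + 1 = 61/24 ≈ 2.542 bits/symbol.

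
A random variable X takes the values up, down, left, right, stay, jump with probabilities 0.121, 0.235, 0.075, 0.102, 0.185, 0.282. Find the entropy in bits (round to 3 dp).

H = −Σ pᵢ log₂ pᵢ.
−0.121·log₂(0.121) = 0.3687
−0.235·log₂(0.235) = 0.4910
−0.075·log₂(0.075) = 0.2803
−0.102·log₂(0.102) = 0.3359
−0.185·log₂(0.185) = 0.4504
−0.282·log₂(0.282) = 0.5150
Sum ≈ 2.4412 → 2.441 bits.

2.441 bits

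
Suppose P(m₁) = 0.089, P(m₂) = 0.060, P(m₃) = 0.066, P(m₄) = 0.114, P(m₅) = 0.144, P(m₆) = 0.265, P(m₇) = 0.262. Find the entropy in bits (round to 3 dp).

2.587 bits

H = −Σ pᵢ log₂ pᵢ.
−0.089·log₂(0.089) = 0.3106
−0.060·log₂(0.060) = 0.2435
−0.066·log₂(0.066) = 0.2588
−0.114·log₂(0.114) = 0.3571
−0.144·log₂(0.144) = 0.4026
−0.265·log₂(0.265) = 0.5077
−0.262·log₂(0.262) = 0.5063
Sum ≈ 2.5867 → 2.587 bits.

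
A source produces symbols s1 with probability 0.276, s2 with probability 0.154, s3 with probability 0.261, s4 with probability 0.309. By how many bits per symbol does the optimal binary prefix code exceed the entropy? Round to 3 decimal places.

0.042 bits

Entropy H = −Σ p log₂ p ≈ 1.9576 bits.
Huffman merges: 77/500+261/1000→83/200; 69/250+309/1000→117/200; 83/200+117/200→1. L = 2 ≈ 2.0000.
L − H = 2.0000 − 1.9576 = 0.042 bits.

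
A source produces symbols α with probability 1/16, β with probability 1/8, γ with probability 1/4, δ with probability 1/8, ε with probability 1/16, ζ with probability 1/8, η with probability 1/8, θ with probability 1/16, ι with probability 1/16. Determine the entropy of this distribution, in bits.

3 bits

Each probability is a power of 1/2, so log₂(1/p) is an integer.
H = Σ p·log₂(1/p) = 1/16·4 + 1/8·3 + 1/4·2 + 1/8·3 + 1/16·4 + 1/8·3 + 1/8·3 + 1/16·4 + 1/16·4 = 3 bits.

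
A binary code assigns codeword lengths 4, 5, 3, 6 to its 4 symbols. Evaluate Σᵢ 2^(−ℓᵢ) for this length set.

With common denominator 2^6 = 64: Σ 2^(−ℓᵢ) = 4/64 + 2/64 + 8/64 + 1/64 = 15/64 = 0.234375.

0.234375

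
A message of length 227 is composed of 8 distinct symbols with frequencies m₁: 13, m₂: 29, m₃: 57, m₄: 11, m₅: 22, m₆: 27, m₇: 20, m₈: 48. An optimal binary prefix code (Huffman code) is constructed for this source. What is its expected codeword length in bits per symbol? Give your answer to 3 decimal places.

Probabilities are the counts divided by 227.
Repeatedly combine the two least-probable nodes; the expected code length is the sum of the merged weights.
merge 11/227 + 13/227 → 24/227
merge 20/227 + 22/227 → 42/227
merge 24/227 + 27/227 → 51/227
merge 29/227 + 42/227 → 71/227
merge 48/227 + 51/227 → 99/227
merge 57/227 + 71/227 → 128/227
merge 99/227 + 128/227 → 1
L = 24/227 + 42/227 + 51/227 + 71/227 + 99/227 + 128/227 + 1 = 642/227 ≈ 2.828 bits/symbol.

2.828 bits/symbol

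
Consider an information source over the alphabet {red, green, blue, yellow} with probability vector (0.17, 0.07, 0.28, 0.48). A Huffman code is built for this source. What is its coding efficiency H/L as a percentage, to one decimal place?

98.0%

Entropy H = −Σ p log₂ p ≈ 1.7256 bits.
Huffman merges: 7/100+17/100→6/25; 6/25+7/25→13/25; 12/25+13/25→1. L = 44/25 ≈ 1.7600.
Efficiency = H/L = 1.7256/1.7600 = 98.0%.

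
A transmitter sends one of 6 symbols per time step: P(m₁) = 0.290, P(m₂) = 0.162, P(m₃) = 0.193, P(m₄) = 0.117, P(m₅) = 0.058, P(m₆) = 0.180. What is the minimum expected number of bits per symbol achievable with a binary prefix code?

Repeatedly combine the two least-probable nodes; the expected code length is the sum of the merged weights.
merge 29/500 + 117/1000 → 7/40
merge 81/500 + 7/40 → 337/1000
merge 9/50 + 193/1000 → 373/1000
merge 29/100 + 337/1000 → 627/1000
merge 373/1000 + 627/1000 → 1
L = 7/40 + 337/1000 + 373/1000 + 627/1000 + 1 = 314/125 = 2.512 bits/symbol.

2.512 bits/symbol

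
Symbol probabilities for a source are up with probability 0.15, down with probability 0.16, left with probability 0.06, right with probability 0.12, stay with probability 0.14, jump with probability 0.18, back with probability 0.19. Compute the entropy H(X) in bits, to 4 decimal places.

H = −Σ pᵢ log₂ pᵢ.
−0.15·log₂(0.15) = 0.4105
−0.16·log₂(0.16) = 0.4230
−0.06·log₂(0.06) = 0.2435
−0.12·log₂(0.12) = 0.3671
−0.14·log₂(0.14) = 0.3971
−0.18·log₂(0.18) = 0.4453
−0.19·log₂(0.19) = 0.4552
Sum ≈ 2.7418 → 2.7418 bits.

2.7418 bits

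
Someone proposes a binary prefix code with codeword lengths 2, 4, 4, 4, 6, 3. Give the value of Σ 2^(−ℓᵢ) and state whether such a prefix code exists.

With common denominator 2^6 = 64: Σ 2^(−ℓᵢ) = 16/64 + 4/64 + 4/64 + 4/64 + 1/64 + 8/64 = 37/64 = 0.578125.
Kraft's inequality requires Σ ≤ 1; here Σ = 0.578125 ≤ 1, so such a prefix code exists.

0.578125; yes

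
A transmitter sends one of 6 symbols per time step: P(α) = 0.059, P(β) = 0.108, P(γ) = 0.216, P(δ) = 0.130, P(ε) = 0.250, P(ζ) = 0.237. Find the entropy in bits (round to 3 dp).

H = −Σ pᵢ log₂ pᵢ.
−0.059·log₂(0.059) = 0.2409
−0.108·log₂(0.108) = 0.3468
−0.216·log₂(0.216) = 0.4776
−0.130·log₂(0.130) = 0.3826
−0.250·log₂(0.250) = 0.5000
−0.237·log₂(0.237) = 0.4923
Sum ≈ 2.4401 → 2.440 bits.

2.440 bits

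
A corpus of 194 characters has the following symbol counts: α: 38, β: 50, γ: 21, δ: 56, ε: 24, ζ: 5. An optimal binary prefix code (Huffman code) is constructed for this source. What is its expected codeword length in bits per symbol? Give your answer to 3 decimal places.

Probabilities are the counts divided by 194.
Repeatedly combine the two least-probable nodes; the expected code length is the sum of the merged weights.
merge 5/194 + 21/194 → 13/97
merge 12/97 + 13/97 → 25/97
merge 19/97 + 25/97 → 44/97
merge 25/97 + 28/97 → 53/97
merge 44/97 + 53/97 → 1
L = 13/97 + 25/97 + 44/97 + 53/97 + 1 = 232/97 ≈ 2.392 bits/symbol.

2.392 bits/symbol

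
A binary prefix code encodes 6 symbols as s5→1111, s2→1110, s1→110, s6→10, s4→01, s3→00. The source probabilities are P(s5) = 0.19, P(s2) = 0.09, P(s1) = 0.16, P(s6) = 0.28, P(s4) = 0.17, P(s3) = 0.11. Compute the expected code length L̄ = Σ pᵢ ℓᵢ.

2.72 bits/symbol

L̄ = Σ pᵢ·ℓᵢ = 0.19·4 + 0.09·4 + 0.16·3 + 0.28·2 + 0.17·2 + 0.11·2 = 2.72 bits/symbol.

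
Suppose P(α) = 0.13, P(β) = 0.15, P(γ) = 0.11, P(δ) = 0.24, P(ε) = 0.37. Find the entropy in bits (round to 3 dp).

2.168 bits

H = −Σ pᵢ log₂ pᵢ.
−0.13·log₂(0.13) = 0.3826
−0.15·log₂(0.15) = 0.4105
−0.11·log₂(0.11) = 0.3503
−0.24·log₂(0.24) = 0.4941
−0.37·log₂(0.37) = 0.5307
Sum ≈ 2.1683 → 2.168 bits.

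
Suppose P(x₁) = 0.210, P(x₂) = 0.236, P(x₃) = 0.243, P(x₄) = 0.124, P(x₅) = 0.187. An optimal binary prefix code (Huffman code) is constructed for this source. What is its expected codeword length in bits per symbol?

Repeatedly combine the two least-probable nodes; the expected code length is the sum of the merged weights.
merge 31/250 + 187/1000 → 311/1000
merge 21/100 + 59/250 → 223/500
merge 243/1000 + 311/1000 → 277/500
merge 223/500 + 277/500 → 1
L = 311/1000 + 223/500 + 277/500 + 1 = 2311/1000 = 2.311 bits/symbol.

2.311 bits/symbol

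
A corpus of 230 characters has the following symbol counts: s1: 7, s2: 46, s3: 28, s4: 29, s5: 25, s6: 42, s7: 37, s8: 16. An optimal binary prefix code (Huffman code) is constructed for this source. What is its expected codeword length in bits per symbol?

Probabilities are the counts divided by 230.
Repeatedly combine the two least-probable nodes; the expected code length is the sum of the merged weights.
merge 7/230 + 8/115 → 1/10
merge 1/10 + 5/46 → 24/115
merge 14/115 + 29/230 → 57/230
merge 37/230 + 21/115 → 79/230
merge 1/5 + 24/115 → 47/115
merge 57/230 + 79/230 → 68/115
merge 47/115 + 68/115 → 1
L = 1/10 + 24/115 + 57/230 + 79/230 + 47/115 + 68/115 + 1 = 29/10 = 2.9 bits/symbol.

2.9 bits/symbol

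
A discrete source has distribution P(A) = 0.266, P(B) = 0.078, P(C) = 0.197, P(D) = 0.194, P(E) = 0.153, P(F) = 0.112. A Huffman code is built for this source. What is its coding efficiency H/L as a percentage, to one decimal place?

Entropy H = −Σ p log₂ p ≈ 2.4841 bits.
Huffman merges: 39/500+14/125→19/100; 153/1000+19/100→343/1000; 97/500+197/1000→391/1000; 133/500+343/1000→609/1000; 391/1000+609/1000→1. L = 2533/1000 ≈ 2.5330.
Efficiency = H/L = 2.4841/2.5330 = 98.1%.

98.1%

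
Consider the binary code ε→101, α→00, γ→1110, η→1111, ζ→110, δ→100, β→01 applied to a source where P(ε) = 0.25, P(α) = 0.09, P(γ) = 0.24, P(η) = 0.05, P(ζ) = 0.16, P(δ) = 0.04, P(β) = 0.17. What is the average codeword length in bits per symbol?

3.03 bits/symbol

L̄ = Σ pᵢ·ℓᵢ = 0.25·3 + 0.09·2 + 0.24·4 + 0.05·4 + 0.16·3 + 0.04·3 + 0.17·2 = 3.03 bits/symbol.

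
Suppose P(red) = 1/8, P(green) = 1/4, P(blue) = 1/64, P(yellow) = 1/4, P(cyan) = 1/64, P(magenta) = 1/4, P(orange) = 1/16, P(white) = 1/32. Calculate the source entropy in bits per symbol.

2.46875 bits

Each probability is a power of 1/2, so log₂(1/p) is an integer.
H = Σ p·log₂(1/p) = 1/8·3 + 1/4·2 + 1/64·6 + 1/4·2 + 1/64·6 + 1/4·2 + 1/16·4 + 1/32·5 = 2.46875 bits.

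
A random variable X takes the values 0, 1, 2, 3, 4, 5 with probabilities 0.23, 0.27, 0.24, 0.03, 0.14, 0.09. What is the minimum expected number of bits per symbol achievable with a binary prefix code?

2.38 bits/symbol

Repeatedly combine the two least-probable nodes; the expected code length is the sum of the merged weights.
merge 3/100 + 9/100 → 3/25
merge 3/25 + 7/50 → 13/50
merge 23/100 + 6/25 → 47/100
merge 13/50 + 27/100 → 53/100
merge 47/100 + 53/100 → 1
L = 3/25 + 13/50 + 47/100 + 53/100 + 1 = 119/50 = 2.38 bits/symbol.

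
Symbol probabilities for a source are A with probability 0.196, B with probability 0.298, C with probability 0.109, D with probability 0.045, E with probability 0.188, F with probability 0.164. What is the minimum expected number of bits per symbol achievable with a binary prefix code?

2.472 bits/symbol

Repeatedly combine the two least-probable nodes; the expected code length is the sum of the merged weights.
merge 9/200 + 109/1000 → 77/500
merge 77/500 + 41/250 → 159/500
merge 47/250 + 49/250 → 48/125
merge 149/500 + 159/500 → 77/125
merge 48/125 + 77/125 → 1
L = 77/500 + 159/500 + 48/125 + 77/125 + 1 = 309/125 = 2.472 bits/symbol.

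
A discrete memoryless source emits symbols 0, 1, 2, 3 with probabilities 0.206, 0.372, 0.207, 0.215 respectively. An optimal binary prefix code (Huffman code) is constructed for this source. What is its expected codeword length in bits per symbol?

2 bits/symbol

Repeatedly combine the two least-probable nodes; the expected code length is the sum of the merged weights.
merge 103/500 + 207/1000 → 413/1000
merge 43/200 + 93/250 → 587/1000
merge 413/1000 + 587/1000 → 1
L = 413/1000 + 587/1000 + 1 = 2 bits/symbol.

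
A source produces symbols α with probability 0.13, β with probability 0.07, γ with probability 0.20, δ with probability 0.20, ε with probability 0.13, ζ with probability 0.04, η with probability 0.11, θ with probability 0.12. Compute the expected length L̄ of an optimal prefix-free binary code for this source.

2.91 bits/symbol

Repeatedly combine the two least-probable nodes; the expected code length is the sum of the merged weights.
merge 1/25 + 7/100 → 11/100
merge 11/100 + 11/100 → 11/50
merge 3/25 + 13/100 → 1/4
merge 13/100 + 1/5 → 33/100
merge 1/5 + 11/50 → 21/50
merge 1/4 + 33/100 → 29/50
merge 21/50 + 29/50 → 1
L = 11/100 + 11/50 + 1/4 + 33/100 + 21/50 + 29/50 + 1 = 291/100 = 2.91 bits/symbol.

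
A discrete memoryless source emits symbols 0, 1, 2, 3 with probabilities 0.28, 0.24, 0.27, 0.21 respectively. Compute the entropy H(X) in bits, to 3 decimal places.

H = −Σ pᵢ log₂ pᵢ.
−0.28·log₂(0.28) = 0.5142
−0.24·log₂(0.24) = 0.4941
−0.27·log₂(0.27) = 0.5100
−0.21·log₂(0.21) = 0.4728
Sum ≈ 1.9912 → 1.991 bits.

1.991 bits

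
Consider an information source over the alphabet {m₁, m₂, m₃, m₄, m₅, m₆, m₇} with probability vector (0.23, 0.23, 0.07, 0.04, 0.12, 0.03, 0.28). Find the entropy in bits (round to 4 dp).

2.4627 bits

H = −Σ pᵢ log₂ pᵢ.
−0.23·log₂(0.23) = 0.4877
−0.23·log₂(0.23) = 0.4877
−0.07·log₂(0.07) = 0.2686
−0.04·log₂(0.04) = 0.1858
−0.12·log₂(0.12) = 0.3671
−0.03·log₂(0.03) = 0.1518
−0.28·log₂(0.28) = 0.5142
Sum ≈ 2.4627 → 2.4627 bits.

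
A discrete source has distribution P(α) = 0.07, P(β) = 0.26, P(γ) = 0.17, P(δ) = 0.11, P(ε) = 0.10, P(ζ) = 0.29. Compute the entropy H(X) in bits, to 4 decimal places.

H = −Σ pᵢ log₂ pᵢ.
−0.07·log₂(0.07) = 0.2686
−0.26·log₂(0.26) = 0.5053
−0.17·log₂(0.17) = 0.4346
−0.11·log₂(0.11) = 0.3503
−0.10·log₂(0.10) = 0.3322
−0.29·log₂(0.29) = 0.5179
Sum ≈ 2.4088 → 2.4088 bits.

2.4088 bits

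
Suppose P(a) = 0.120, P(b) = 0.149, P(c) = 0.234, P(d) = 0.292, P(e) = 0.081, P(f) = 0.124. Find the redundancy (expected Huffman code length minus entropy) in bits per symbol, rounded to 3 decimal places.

0.022 bits

Entropy H = −Σ p log₂ p ≈ 2.4524 bits.
Huffman merges: 81/1000+3/25→201/1000; 31/250+149/1000→273/1000; 201/1000+117/500→87/200; 273/1000+73/250→113/200; 87/200+113/200→1. L = 1237/500 ≈ 2.4740.
L − H = 2.4740 − 2.4524 = 0.022 bits.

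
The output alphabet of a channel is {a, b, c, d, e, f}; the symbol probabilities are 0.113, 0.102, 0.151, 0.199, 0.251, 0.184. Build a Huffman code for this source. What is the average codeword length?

Repeatedly combine the two least-probable nodes; the expected code length is the sum of the merged weights.
merge 51/500 + 113/1000 → 43/200
merge 151/1000 + 23/125 → 67/200
merge 199/1000 + 43/200 → 207/500
merge 251/1000 + 67/200 → 293/500
merge 207/500 + 293/500 → 1
L = 43/200 + 67/200 + 207/500 + 293/500 + 1 = 51/20 = 2.55 bits/symbol.

2.55 bits/symbol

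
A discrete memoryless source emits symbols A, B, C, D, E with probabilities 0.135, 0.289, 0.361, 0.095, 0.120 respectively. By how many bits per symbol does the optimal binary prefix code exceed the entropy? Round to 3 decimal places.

Entropy H = −Σ p log₂ p ≈ 2.1279 bits.
Huffman merges: 19/200+3/25→43/200; 27/200+43/200→7/20; 289/1000+7/20→639/1000; 361/1000+639/1000→1. L = 551/250 ≈ 2.2040.
L − H = 2.2040 − 2.1279 = 0.076 bits.

0.076 bits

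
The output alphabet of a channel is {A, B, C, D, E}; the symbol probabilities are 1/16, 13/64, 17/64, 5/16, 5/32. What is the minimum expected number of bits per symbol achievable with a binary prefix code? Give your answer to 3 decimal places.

2.219 bits/symbol

Repeatedly combine the two least-probable nodes; the expected code length is the sum of the merged weights.
merge 1/16 + 5/32 → 7/32
merge 13/64 + 7/32 → 27/64
merge 17/64 + 5/16 → 37/64
merge 27/64 + 37/64 → 1
L = 7/32 + 27/64 + 37/64 + 1 = 71/32 ≈ 2.219 bits/symbol.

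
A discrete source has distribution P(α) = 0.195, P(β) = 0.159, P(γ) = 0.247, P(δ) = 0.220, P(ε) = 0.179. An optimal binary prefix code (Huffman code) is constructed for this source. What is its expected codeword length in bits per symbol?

2.338 bits/symbol

Repeatedly combine the two least-probable nodes; the expected code length is the sum of the merged weights.
merge 159/1000 + 179/1000 → 169/500
merge 39/200 + 11/50 → 83/200
merge 247/1000 + 169/500 → 117/200
merge 83/200 + 117/200 → 1
L = 169/500 + 83/200 + 117/200 + 1 = 1169/500 = 2.338 bits/symbol.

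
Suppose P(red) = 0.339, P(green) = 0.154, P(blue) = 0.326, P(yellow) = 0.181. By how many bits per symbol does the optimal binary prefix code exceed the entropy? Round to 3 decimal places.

Entropy H = −Σ p log₂ p ≈ 1.9182 bits.
Huffman merges: 77/500+181/1000→67/200; 163/500+67/200→661/1000; 339/1000+661/1000→1. L = 499/250 ≈ 1.9960.
L − H = 1.9960 − 1.9182 = 0.078 bits.

0.078 bits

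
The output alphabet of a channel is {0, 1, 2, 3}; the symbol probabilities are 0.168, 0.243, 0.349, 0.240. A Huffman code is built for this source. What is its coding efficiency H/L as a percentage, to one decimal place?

Entropy H = −Σ p log₂ p ≈ 1.9525 bits.
Huffman merges: 21/125+6/25→51/125; 243/1000+349/1000→74/125; 51/125+74/125→1. L = 2 ≈ 2.0000.
Efficiency = H/L = 1.9525/2.0000 = 97.6%.

97.6%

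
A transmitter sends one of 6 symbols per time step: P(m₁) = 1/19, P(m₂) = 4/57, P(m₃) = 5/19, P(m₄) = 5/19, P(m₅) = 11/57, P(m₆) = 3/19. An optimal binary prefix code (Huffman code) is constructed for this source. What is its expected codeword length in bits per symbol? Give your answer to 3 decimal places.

2.404 bits/symbol

Repeatedly combine the two least-probable nodes; the expected code length is the sum of the merged weights.
merge 1/19 + 4/57 → 7/57
merge 7/57 + 3/19 → 16/57
merge 11/57 + 5/19 → 26/57
merge 5/19 + 16/57 → 31/57
merge 26/57 + 31/57 → 1
L = 7/57 + 16/57 + 26/57 + 31/57 + 1 = 137/57 ≈ 2.404 bits/symbol.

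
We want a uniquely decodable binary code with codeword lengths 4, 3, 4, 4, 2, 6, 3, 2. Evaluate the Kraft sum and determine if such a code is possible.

With common denominator 2^6 = 64: Σ 2^(−ℓᵢ) = 4/64 + 8/64 + 4/64 + 4/64 + 16/64 + 1/64 + 8/64 + 16/64 = 61/64 = 0.953125.
Kraft's inequality requires Σ ≤ 1; here Σ = 0.953125 ≤ 1, so such a prefix code exists.

0.953125; yes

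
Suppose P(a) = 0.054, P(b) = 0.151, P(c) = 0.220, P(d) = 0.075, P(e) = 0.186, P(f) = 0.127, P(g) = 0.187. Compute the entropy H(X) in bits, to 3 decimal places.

2.682 bits

H = −Σ pᵢ log₂ pᵢ.
−0.054·log₂(0.054) = 0.2274
−0.151·log₂(0.151) = 0.4118
−0.220·log₂(0.220) = 0.4806
−0.075·log₂(0.075) = 0.2803
−0.186·log₂(0.186) = 0.4514
−0.127·log₂(0.127) = 0.3781
−0.187·log₂(0.187) = 0.4523
Sum ≈ 2.6818 → 2.682 bits.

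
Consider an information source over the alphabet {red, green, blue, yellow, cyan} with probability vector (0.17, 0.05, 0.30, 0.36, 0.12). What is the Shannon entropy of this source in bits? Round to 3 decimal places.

H = −Σ pᵢ log₂ pᵢ.
−0.17·log₂(0.17) = 0.4346
−0.05·log₂(0.05) = 0.2161
−0.30·log₂(0.30) = 0.5211
−0.36·log₂(0.36) = 0.5306
−0.12·log₂(0.12) = 0.3671
Sum ≈ 2.0695 → 2.069 bits.

2.069 bits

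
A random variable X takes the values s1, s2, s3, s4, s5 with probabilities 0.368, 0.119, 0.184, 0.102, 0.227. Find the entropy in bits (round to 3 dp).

H = −Σ pᵢ log₂ pᵢ.
−0.368·log₂(0.368) = 0.5307
−0.119·log₂(0.119) = 0.3654
−0.184·log₂(0.184) = 0.4494
−0.102·log₂(0.102) = 0.3359
−0.227·log₂(0.227) = 0.4856
Sum ≈ 2.1671 → 2.167 bits.

2.167 bits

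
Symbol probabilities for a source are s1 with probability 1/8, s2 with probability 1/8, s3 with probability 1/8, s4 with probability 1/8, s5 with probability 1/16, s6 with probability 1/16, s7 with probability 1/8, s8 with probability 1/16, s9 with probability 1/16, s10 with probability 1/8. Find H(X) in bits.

3.25 bits

Each probability is a power of 1/2, so log₂(1/p) is an integer.
H = Σ p·log₂(1/p) = 1/8·3 + 1/8·3 + 1/8·3 + 1/8·3 + 1/16·4 + 1/16·4 + 1/8·3 + 1/16·4 + 1/16·4 + 1/8·3 = 3.25 bits.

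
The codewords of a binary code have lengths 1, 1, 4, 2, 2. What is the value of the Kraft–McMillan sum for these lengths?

1.5625

With common denominator 2^4 = 16: Σ 2^(−ℓᵢ) = 8/16 + 8/16 + 1/16 + 4/16 + 4/16 = 25/16 = 1.5625.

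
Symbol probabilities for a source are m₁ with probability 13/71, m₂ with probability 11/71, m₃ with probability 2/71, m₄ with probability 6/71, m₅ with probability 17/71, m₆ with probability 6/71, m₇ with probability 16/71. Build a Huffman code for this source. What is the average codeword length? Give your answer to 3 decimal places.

2.648 bits/symbol

Repeatedly combine the two least-probable nodes; the expected code length is the sum of the merged weights.
merge 2/71 + 6/71 → 8/71
merge 6/71 + 8/71 → 14/71
merge 11/71 + 13/71 → 24/71
merge 14/71 + 16/71 → 30/71
merge 17/71 + 24/71 → 41/71
merge 30/71 + 41/71 → 1
L = 8/71 + 14/71 + 24/71 + 30/71 + 41/71 + 1 = 188/71 ≈ 2.648 bits/symbol.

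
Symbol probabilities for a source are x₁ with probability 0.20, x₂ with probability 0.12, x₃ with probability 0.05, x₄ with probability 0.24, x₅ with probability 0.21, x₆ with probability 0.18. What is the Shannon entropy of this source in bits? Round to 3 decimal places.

2.460 bits

H = −Σ pᵢ log₂ pᵢ.
−0.20·log₂(0.20) = 0.4644
−0.12·log₂(0.12) = 0.3671
−0.05·log₂(0.05) = 0.2161
−0.24·log₂(0.24) = 0.4941
−0.21·log₂(0.21) = 0.4728
−0.18·log₂(0.18) = 0.4453
Sum ≈ 2.4598 → 2.460 bits.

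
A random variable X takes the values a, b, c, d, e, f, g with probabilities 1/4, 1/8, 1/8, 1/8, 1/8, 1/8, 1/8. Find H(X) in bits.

2.75 bits

Each probability is a power of 1/2, so log₂(1/p) is an integer.
H = Σ p·log₂(1/p) = 1/4·2 + 1/8·3 + 1/8·3 + 1/8·3 + 1/8·3 + 1/8·3 + 1/8·3 = 2.75 bits.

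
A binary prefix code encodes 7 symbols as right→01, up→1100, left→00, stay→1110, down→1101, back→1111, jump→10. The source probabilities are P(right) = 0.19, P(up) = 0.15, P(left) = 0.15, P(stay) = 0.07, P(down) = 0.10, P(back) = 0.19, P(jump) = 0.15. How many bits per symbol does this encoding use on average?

3.02 bits/symbol

L̄ = Σ pᵢ·ℓᵢ = 0.19·2 + 0.15·4 + 0.15·2 + 0.07·4 + 0.10·4 + 0.19·4 + 0.15·2 = 3.02 bits/symbol.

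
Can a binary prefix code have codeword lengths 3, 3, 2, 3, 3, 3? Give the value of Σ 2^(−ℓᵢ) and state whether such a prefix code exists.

With common denominator 2^3 = 8: Σ 2^(−ℓᵢ) = 1/8 + 1/8 + 2/8 + 1/8 + 1/8 + 1/8 = 7/8 = 0.875.
Kraft's inequality requires Σ ≤ 1; here Σ = 0.875 ≤ 1, so such a prefix code exists.

0.875; yes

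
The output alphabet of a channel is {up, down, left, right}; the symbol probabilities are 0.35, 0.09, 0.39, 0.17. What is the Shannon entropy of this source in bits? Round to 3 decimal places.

1.807 bits

H = −Σ pᵢ log₂ pᵢ.
−0.35·log₂(0.35) = 0.5301
−0.09·log₂(0.09) = 0.3127
−0.39·log₂(0.39) = 0.5298
−0.17·log₂(0.17) = 0.4346
Sum ≈ 1.8071 → 1.807 bits.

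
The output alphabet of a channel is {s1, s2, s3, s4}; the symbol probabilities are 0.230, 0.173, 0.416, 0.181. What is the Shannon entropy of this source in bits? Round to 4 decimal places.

H = −Σ pᵢ log₂ pᵢ.
−0.230·log₂(0.230) = 0.4877
−0.173·log₂(0.173) = 0.4379
−0.416·log₂(0.416) = 0.5264
−0.181·log₂(0.181) = 0.4463
Sum ≈ 1.8983 → 1.8983 bits.

1.8983 bits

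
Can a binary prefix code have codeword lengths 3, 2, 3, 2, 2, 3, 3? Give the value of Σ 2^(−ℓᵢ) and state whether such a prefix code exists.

1.25; no

With common denominator 2^3 = 8: Σ 2^(−ℓᵢ) = 1/8 + 2/8 + 1/8 + 2/8 + 2/8 + 1/8 + 1/8 = 10/8 = 1.25.
Kraft's inequality requires Σ ≤ 1; here Σ = 1.25 > 1, so no such prefix code exists.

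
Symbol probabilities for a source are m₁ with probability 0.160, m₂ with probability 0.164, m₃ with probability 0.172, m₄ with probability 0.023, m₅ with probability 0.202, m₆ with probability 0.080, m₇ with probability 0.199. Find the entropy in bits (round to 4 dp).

2.6339 bits

H = −Σ pᵢ log₂ pᵢ.
−0.160·log₂(0.160) = 0.4230
−0.164·log₂(0.164) = 0.4278
−0.172·log₂(0.172) = 0.4368
−0.023·log₂(0.023) = 0.1252
−0.202·log₂(0.202) = 0.4661
−0.080·log₂(0.080) = 0.2915
−0.199·log₂(0.199) = 0.4635
Sum ≈ 2.6339 → 2.6339 bits.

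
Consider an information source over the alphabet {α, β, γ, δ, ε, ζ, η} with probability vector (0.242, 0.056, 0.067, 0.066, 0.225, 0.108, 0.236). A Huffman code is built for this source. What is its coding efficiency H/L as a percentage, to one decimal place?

Entropy H = −Σ p log₂ p ≈ 2.5709 bits.
Huffman merges: 7/125+33/500→61/500; 67/1000+27/250→7/40; 61/500+7/40→297/1000; 9/40+59/250→461/1000; 121/500+297/1000→539/1000; 461/1000+539/1000→1. L = 1297/500 ≈ 2.5940.
Efficiency = H/L = 2.5709/2.5940 = 99.1%.

99.1%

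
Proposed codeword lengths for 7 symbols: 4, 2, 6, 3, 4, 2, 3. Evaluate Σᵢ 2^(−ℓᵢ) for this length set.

With common denominator 2^6 = 64: Σ 2^(−ℓᵢ) = 4/64 + 16/64 + 1/64 + 8/64 + 4/64 + 16/64 + 8/64 = 57/64 = 0.890625.

0.890625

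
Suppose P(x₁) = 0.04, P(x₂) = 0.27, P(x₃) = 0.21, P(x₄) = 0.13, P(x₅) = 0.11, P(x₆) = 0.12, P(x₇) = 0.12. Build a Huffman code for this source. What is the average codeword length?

Repeatedly combine the two least-probable nodes; the expected code length is the sum of the merged weights.
merge 1/25 + 11/100 → 3/20
merge 3/25 + 3/25 → 6/25
merge 13/100 + 3/20 → 7/25
merge 21/100 + 6/25 → 9/20
merge 27/100 + 7/25 → 11/20
merge 9/20 + 11/20 → 1
L = 3/20 + 6/25 + 7/25 + 9/20 + 11/20 + 1 = 267/100 = 2.67 bits/symbol.

2.67 bits/symbol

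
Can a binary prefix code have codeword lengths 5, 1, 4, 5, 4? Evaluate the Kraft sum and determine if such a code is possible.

With common denominator 2^5 = 32: Σ 2^(−ℓᵢ) = 1/32 + 16/32 + 2/32 + 1/32 + 2/32 = 22/32 = 0.6875.
Kraft's inequality requires Σ ≤ 1; here Σ = 0.6875 ≤ 1, so such a prefix code exists.

0.6875; yes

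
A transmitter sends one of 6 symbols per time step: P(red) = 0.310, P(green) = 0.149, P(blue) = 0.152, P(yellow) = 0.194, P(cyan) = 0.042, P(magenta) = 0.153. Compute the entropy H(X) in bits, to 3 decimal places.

2.412 bits

H = −Σ pᵢ log₂ pᵢ.
−0.310·log₂(0.310) = 0.5238
−0.149·log₂(0.149) = 0.4092
−0.152·log₂(0.152) = 0.4131
−0.194·log₂(0.194) = 0.4590
−0.042·log₂(0.042) = 0.1921
−0.153·log₂(0.153) = 0.4144
Sum ≈ 2.4116 → 2.412 bits.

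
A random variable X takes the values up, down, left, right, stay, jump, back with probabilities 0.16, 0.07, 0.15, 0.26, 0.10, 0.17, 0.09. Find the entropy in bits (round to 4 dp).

H = −Σ pᵢ log₂ pᵢ.
−0.16·log₂(0.16) = 0.4230
−0.07·log₂(0.07) = 0.2686
−0.15·log₂(0.15) = 0.4105
−0.26·log₂(0.26) = 0.5053
−0.10·log₂(0.10) = 0.3322
−0.17·log₂(0.17) = 0.4346
−0.09·log₂(0.09) = 0.3127
Sum ≈ 2.6868 → 2.6868 bits.

2.6868 bits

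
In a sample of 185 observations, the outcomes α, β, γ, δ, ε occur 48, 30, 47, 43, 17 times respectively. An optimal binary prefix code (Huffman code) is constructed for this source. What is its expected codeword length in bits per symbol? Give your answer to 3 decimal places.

2.254 bits/symbol

Probabilities are the counts divided by 185.
Repeatedly combine the two least-probable nodes; the expected code length is the sum of the merged weights.
merge 17/185 + 6/37 → 47/185
merge 43/185 + 47/185 → 18/37
merge 47/185 + 48/185 → 19/37
merge 18/37 + 19/37 → 1
L = 47/185 + 18/37 + 19/37 + 1 = 417/185 ≈ 2.254 bits/symbol.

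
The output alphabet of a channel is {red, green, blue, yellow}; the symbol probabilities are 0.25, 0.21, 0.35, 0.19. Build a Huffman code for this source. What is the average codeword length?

2 bits/symbol

Repeatedly combine the two least-probable nodes; the expected code length is the sum of the merged weights.
merge 19/100 + 21/100 → 2/5
merge 1/4 + 7/20 → 3/5
merge 2/5 + 3/5 → 1
L = 2/5 + 3/5 + 1 = 2 bits/symbol.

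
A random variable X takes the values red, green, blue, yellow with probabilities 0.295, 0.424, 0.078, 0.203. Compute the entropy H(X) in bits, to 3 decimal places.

H = −Σ pᵢ log₂ pᵢ.
−0.295·log₂(0.295) = 0.5196
−0.424·log₂(0.424) = 0.5249
−0.078·log₂(0.078) = 0.2871
−0.203·log₂(0.203) = 0.4670
Sum ≈ 1.7985 → 1.798 bits.

1.798 bits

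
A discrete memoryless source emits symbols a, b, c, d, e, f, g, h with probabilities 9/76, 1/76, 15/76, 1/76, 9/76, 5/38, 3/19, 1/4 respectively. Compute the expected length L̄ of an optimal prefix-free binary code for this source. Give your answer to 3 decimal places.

Repeatedly combine the two least-probable nodes; the expected code length is the sum of the merged weights.
merge 1/76 + 1/76 → 1/38
merge 1/38 + 9/76 → 11/76
merge 9/76 + 5/38 → 1/4
merge 11/76 + 3/19 → 23/76
merge 15/76 + 1/4 → 17/38
merge 1/4 + 23/76 → 21/38
merge 17/38 + 21/38 → 1
L = 1/38 + 11/76 + 1/4 + 23/76 + 17/38 + 21/38 + 1 = 207/76 ≈ 2.724 bits/symbol.

2.724 bits/symbol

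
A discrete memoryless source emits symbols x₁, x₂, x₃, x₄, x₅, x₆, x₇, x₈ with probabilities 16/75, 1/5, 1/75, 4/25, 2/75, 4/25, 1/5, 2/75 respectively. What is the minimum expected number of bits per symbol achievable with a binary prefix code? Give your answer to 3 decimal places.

Repeatedly combine the two least-probable nodes; the expected code length is the sum of the merged weights.
merge 1/75 + 2/75 → 1/25
merge 2/75 + 1/25 → 1/15
merge 1/15 + 4/25 → 17/75
merge 4/25 + 1/5 → 9/25
merge 1/5 + 16/75 → 31/75
merge 17/75 + 9/25 → 44/75
merge 31/75 + 44/75 → 1
L = 1/25 + 1/15 + 17/75 + 9/25 + 31/75 + 44/75 + 1 = 202/75 ≈ 2.693 bits/symbol.

2.693 bits/symbol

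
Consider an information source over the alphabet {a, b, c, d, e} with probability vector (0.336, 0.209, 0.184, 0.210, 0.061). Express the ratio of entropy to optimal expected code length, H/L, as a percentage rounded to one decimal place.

96.6%

Entropy H = −Σ p log₂ p ≈ 2.1690 bits.
Huffman merges: 61/1000+23/125→49/200; 209/1000+21/100→419/1000; 49/200+42/125→581/1000; 419/1000+581/1000→1. L = 449/200 ≈ 2.2450.
Efficiency = H/L = 2.1690/2.2450 = 96.6%.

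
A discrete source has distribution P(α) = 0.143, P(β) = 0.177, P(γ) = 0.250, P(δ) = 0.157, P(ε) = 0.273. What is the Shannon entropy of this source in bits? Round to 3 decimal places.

2.274 bits

H = −Σ pᵢ log₂ pᵢ.
−0.143·log₂(0.143) = 0.4012
−0.177·log₂(0.177) = 0.4422
−0.250·log₂(0.250) = 0.5000
−0.157·log₂(0.157) = 0.4194
−0.273·log₂(0.273) = 0.5113
Sum ≈ 2.2741 → 2.274 bits.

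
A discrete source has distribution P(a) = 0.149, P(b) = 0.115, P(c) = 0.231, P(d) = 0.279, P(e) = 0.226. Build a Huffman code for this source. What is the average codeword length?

Repeatedly combine the two least-probable nodes; the expected code length is the sum of the merged weights.
merge 23/200 + 149/1000 → 33/125
merge 113/500 + 231/1000 → 457/1000
merge 33/125 + 279/1000 → 543/1000
merge 457/1000 + 543/1000 → 1
L = 33/125 + 457/1000 + 543/1000 + 1 = 283/125 = 2.264 bits/symbol.

2.264 bits/symbol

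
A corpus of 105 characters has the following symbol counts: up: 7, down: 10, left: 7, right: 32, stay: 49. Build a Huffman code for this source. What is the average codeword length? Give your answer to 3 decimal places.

1.895 bits/symbol

Probabilities are the counts divided by 105.
Repeatedly combine the two least-probable nodes; the expected code length is the sum of the merged weights.
merge 1/15 + 1/15 → 2/15
merge 2/21 + 2/15 → 8/35
merge 8/35 + 32/105 → 8/15
merge 7/15 + 8/15 → 1
L = 2/15 + 8/35 + 8/15 + 1 = 199/105 ≈ 1.895 bits/symbol.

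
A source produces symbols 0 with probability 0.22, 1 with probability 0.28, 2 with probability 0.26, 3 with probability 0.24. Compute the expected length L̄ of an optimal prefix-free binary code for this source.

2 bits/symbol

Repeatedly combine the two least-probable nodes; the expected code length is the sum of the merged weights.
merge 11/50 + 6/25 → 23/50
merge 13/50 + 7/25 → 27/50
merge 23/50 + 27/50 → 1
L = 23/50 + 27/50 + 1 = 2 bits/symbol.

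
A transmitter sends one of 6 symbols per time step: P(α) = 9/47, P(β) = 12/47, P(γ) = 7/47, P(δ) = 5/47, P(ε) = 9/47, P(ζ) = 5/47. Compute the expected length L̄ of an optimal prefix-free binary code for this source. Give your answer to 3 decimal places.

2.553 bits/symbol

Repeatedly combine the two least-probable nodes; the expected code length is the sum of the merged weights.
merge 5/47 + 5/47 → 10/47
merge 7/47 + 9/47 → 16/47
merge 9/47 + 10/47 → 19/47
merge 12/47 + 16/47 → 28/47
merge 19/47 + 28/47 → 1
L = 10/47 + 16/47 + 19/47 + 28/47 + 1 = 120/47 ≈ 2.553 bits/symbol.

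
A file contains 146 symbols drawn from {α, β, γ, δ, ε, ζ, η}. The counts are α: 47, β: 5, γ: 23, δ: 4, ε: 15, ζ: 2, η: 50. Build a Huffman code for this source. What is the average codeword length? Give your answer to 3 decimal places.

Probabilities are the counts divided by 146.
Repeatedly combine the two least-probable nodes; the expected code length is the sum of the merged weights.
merge 1/73 + 2/73 → 3/73
merge 5/146 + 3/73 → 11/146
merge 11/146 + 15/146 → 13/73
merge 23/146 + 13/73 → 49/146
merge 47/146 + 49/146 → 48/73
merge 25/73 + 48/73 → 1
L = 3/73 + 11/146 + 13/73 + 49/146 + 48/73 + 1 = 167/73 ≈ 2.288 bits/symbol.

2.288 bits/symbol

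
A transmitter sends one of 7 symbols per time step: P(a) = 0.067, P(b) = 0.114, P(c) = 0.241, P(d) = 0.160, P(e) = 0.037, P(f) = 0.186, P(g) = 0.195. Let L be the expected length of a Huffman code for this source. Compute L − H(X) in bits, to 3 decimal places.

0.045 bits

Entropy H = −Σ p log₂ p ≈ 2.6234 bits.
Huffman merges: 37/1000+67/1000→13/125; 13/125+57/500→109/500; 4/25+93/500→173/500; 39/200+109/500→413/1000; 241/1000+173/500→587/1000; 413/1000+587/1000→1. L = 667/250 ≈ 2.6680.
L − H = 2.6680 − 2.6234 = 0.045 bits.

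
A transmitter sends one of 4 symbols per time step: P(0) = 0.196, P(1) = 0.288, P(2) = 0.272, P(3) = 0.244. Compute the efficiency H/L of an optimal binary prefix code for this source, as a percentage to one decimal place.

99.3%

Entropy H = −Σ p log₂ p ≈ 1.9855 bits.
Huffman merges: 49/250+61/250→11/25; 34/125+36/125→14/25; 11/25+14/25→1. L = 2 ≈ 2.0000.
Efficiency = H/L = 1.9855/2.0000 = 99.3%.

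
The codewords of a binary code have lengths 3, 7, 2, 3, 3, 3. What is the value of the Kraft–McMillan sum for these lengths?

With common denominator 2^7 = 128: Σ 2^(−ℓᵢ) = 16/128 + 1/128 + 32/128 + 16/128 + 16/128 + 16/128 = 97/128 = 0.7578125.

0.7578125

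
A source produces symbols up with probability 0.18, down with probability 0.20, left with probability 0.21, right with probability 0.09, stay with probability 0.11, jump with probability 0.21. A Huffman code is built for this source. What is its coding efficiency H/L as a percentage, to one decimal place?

97.6%

Entropy H = −Σ p log₂ p ≈ 2.5183 bits.
Huffman merges: 9/100+11/100→1/5; 9/50+1/5→19/50; 1/5+21/100→41/100; 21/100+19/50→59/100; 41/100+59/100→1. L = 129/50 ≈ 2.5800.
Efficiency = H/L = 2.5183/2.5800 = 97.6%.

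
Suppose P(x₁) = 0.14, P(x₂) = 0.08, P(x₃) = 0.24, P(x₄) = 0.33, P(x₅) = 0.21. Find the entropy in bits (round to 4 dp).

H = −Σ pᵢ log₂ pᵢ.
−0.14·log₂(0.14) = 0.3971
−0.08·log₂(0.08) = 0.2915
−0.24·log₂(0.24) = 0.4941
−0.33·log₂(0.33) = 0.5278
−0.21·log₂(0.21) = 0.4728
Sum ≈ 2.1834 → 2.1834 bits.

2.1834 bits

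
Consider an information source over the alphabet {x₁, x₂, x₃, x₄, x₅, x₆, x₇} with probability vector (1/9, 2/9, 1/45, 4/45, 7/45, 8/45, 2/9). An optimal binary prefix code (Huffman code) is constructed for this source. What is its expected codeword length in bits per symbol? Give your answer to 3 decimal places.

2.667 bits/symbol

Repeatedly combine the two least-probable nodes; the expected code length is the sum of the merged weights.
merge 1/45 + 4/45 → 1/9
merge 1/9 + 1/9 → 2/9
merge 7/45 + 8/45 → 1/3
merge 2/9 + 2/9 → 4/9
merge 2/9 + 1/3 → 5/9
merge 4/9 + 5/9 → 1
L = 1/9 + 2/9 + 1/3 + 4/9 + 5/9 + 1 = 8/3 ≈ 2.667 bits/symbol.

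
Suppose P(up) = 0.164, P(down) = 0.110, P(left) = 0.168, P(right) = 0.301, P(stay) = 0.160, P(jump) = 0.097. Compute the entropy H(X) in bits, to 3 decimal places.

2.481 bits

H = −Σ pᵢ log₂ pᵢ.
−0.164·log₂(0.164) = 0.4278
−0.110·log₂(0.110) = 0.3503
−0.168·log₂(0.168) = 0.4323
−0.301·log₂(0.301) = 0.5214
−0.160·log₂(0.160) = 0.4230
−0.097·log₂(0.097) = 0.3265
Sum ≈ 2.4813 → 2.481 bits.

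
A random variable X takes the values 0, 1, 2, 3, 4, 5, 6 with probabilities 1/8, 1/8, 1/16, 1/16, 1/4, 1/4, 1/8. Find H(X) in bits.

2.625 bits

Each probability is a power of 1/2, so log₂(1/p) is an integer.
H = Σ p·log₂(1/p) = 1/8·3 + 1/8·3 + 1/16·4 + 1/16·4 + 1/4·2 + 1/4·2 + 1/8·3 = 2.625 bits.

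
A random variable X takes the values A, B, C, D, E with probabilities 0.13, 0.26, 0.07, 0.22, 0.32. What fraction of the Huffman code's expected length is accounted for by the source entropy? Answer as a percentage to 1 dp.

98.3%

Entropy H = −Σ p log₂ p ≈ 2.1631 bits.
Huffman merges: 7/100+13/100→1/5; 1/5+11/50→21/50; 13/50+8/25→29/50; 21/50+29/50→1. L = 11/5 ≈ 2.2000.
Efficiency = H/L = 2.1631/2.2000 = 98.3%.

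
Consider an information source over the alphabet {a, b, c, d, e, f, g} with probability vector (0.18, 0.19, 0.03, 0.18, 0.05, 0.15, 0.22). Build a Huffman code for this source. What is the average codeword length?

Repeatedly combine the two least-probable nodes; the expected code length is the sum of the merged weights.
merge 3/100 + 1/20 → 2/25
merge 2/25 + 3/20 → 23/100
merge 9/50 + 9/50 → 9/25
merge 19/100 + 11/50 → 41/100
merge 23/100 + 9/25 → 59/100
merge 41/100 + 59/100 → 1
L = 2/25 + 23/100 + 9/25 + 41/100 + 59/100 + 1 = 267/100 = 2.67 bits/symbol.

2.67 bits/symbol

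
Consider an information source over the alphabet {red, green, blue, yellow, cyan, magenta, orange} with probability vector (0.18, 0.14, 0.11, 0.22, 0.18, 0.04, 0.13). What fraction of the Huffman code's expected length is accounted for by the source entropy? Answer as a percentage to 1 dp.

Entropy H = −Σ p log₂ p ≈ 2.6870 bits.
Huffman merges: 1/25+11/100→3/20; 13/100+7/50→27/100; 3/20+9/50→33/100; 9/50+11/50→2/5; 27/100+33/100→3/5; 2/5+3/5→1. L = 11/4 ≈ 2.7500.
Efficiency = H/L = 2.6870/2.7500 = 97.7%.

97.7%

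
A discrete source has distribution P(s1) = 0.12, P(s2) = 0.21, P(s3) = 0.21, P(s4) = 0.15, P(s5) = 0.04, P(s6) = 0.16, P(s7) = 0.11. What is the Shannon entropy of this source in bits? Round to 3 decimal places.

2.682 bits

H = −Σ pᵢ log₂ pᵢ.
−0.12·log₂(0.12) = 0.3671
−0.21·log₂(0.21) = 0.4728
−0.21·log₂(0.21) = 0.4728
−0.15·log₂(0.15) = 0.4105
−0.04·log₂(0.04) = 0.1858
−0.16·log₂(0.16) = 0.4230
−0.11·log₂(0.11) = 0.3503
Sum ≈ 2.6823 → 2.682 bits.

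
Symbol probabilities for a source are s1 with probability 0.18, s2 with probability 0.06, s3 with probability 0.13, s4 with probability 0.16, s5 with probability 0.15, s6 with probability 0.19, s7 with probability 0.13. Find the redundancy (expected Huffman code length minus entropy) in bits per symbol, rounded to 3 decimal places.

0.067 bits

Entropy H = −Σ p log₂ p ≈ 2.7429 bits.
Huffman merges: 3/50+13/100→19/100; 13/100+3/20→7/25; 4/25+9/50→17/50; 19/100+19/100→19/50; 7/25+17/50→31/50; 19/50+31/50→1. L = 281/100 ≈ 2.8100.
L − H = 2.8100 − 2.7429 = 0.067 bits.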